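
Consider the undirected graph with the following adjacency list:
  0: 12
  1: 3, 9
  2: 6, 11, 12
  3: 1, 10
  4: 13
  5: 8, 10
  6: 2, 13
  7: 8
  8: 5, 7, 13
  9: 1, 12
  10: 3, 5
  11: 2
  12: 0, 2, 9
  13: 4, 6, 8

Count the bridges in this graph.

4

The edges on the cycle 6-2-12-9-1-3-10-5-8-13-6 are not bridges since each lies on that cycle.
But removing 2-11 disconnects 2 from 11; removing 8-7 disconnects 8 from 7; removing 12-0 disconnects 12 from 0; removing 13-4 disconnects 13 from 4 — these are bridges.
That makes 4 bridges.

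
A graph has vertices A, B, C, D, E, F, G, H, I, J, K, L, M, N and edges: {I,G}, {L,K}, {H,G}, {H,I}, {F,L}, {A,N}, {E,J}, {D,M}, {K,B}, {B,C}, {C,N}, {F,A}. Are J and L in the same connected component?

No

The component containing J is {E, J}, and L is not in it.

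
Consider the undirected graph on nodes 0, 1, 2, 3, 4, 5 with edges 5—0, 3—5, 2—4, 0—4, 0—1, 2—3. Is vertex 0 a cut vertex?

Deleting 0 raises the number of components from 1 to 2, so 0 is a cut vertex.

Yes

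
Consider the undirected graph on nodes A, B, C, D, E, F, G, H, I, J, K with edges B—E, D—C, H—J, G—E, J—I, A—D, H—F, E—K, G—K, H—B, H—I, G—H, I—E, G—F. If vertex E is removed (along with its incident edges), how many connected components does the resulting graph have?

2

With E gone, the remaining components are: {A, C, D}; {B, F, G, H, I, J, K}.
That is 2 components.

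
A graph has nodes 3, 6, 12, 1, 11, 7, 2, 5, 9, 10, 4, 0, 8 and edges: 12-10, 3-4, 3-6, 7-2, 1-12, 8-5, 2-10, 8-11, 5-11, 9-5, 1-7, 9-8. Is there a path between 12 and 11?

The component containing 12 is {1, 2, 7, 10, 12}, and 11 is not in it.

No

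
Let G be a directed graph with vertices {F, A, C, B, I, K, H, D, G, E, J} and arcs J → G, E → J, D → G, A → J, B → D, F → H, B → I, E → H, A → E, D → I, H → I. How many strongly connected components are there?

{H} is an SCC by itself.
{I} is an SCC by itself.
{F} is an SCC by itself.
{J} is an SCC by itself.
{G} is an SCC by itself.
(and 6 more singleton SCCs)
That gives 11 strongly connected components.

11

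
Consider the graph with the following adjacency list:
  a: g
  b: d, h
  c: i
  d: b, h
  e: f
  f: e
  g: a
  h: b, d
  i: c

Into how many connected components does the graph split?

Starting from e we can reach e, f. That is one component of size 2.
Starting from c we can reach c, i. That is one component of size 2.
Starting from a we can reach a, g. That is one component of size 2.
Starting from b we can reach b, d, h. That is one component of size 3.
Total: 4 components.

4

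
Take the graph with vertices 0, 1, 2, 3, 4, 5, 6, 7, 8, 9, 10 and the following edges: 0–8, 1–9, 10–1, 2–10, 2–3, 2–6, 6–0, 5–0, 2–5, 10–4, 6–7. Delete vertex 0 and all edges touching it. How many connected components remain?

With 0 gone, the remaining components are: {8}; {1, 2, 3, 4, 5, 6, 7, 9, 10}.
That is 2 components.

2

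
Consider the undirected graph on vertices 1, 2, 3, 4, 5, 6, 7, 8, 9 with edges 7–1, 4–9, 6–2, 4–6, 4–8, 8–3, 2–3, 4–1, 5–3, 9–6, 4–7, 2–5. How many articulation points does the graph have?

Removing 4 increases the component count from 1 to 2, so 4 is a cut vertex.
By contrast removing 2 leaves 1 component; it is not a cut vertex. No other vertex is a cut vertex either.

1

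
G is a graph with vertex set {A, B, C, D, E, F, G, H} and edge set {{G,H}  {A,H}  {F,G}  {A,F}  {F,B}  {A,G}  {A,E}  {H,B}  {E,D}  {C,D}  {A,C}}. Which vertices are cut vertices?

A

Removing A increases the component count from 1 to 2, so A is a cut vertex.
By contrast removing G leaves 1 component; it is not a cut vertex. No other vertex is a cut vertex either.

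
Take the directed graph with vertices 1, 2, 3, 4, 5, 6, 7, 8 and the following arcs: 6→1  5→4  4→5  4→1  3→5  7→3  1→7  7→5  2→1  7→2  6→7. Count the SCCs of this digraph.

{1, 2, 3, 4, 5, 7} are all mutually reachable — one SCC of size 6.
{8} is an SCC by itself.
{6} is an SCC by itself.
That gives 3 strongly connected components.

3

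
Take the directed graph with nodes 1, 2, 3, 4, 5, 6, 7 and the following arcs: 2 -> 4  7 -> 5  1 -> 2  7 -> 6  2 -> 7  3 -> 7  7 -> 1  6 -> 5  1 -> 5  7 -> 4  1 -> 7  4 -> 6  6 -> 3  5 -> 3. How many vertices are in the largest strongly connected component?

{1, 2, 3, 4, 5, 6, 7} are all mutually reachable — one SCC of size 7.
The largest has 7 vertices.

7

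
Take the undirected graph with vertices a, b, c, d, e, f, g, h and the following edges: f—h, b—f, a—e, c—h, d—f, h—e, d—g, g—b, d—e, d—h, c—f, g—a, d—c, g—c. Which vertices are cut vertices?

Removing a, for instance, still leaves 1 component. No single vertex removal increases the component count — the graph has no articulation points.

none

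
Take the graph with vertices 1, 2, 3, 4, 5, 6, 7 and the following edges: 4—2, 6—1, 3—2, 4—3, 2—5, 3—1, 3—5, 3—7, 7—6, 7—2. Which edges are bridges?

The edges on the cycle 3-7-6-1-3 are not bridges since each lies on that cycle.
Every edge lies on some cycle, so there are no bridges.

none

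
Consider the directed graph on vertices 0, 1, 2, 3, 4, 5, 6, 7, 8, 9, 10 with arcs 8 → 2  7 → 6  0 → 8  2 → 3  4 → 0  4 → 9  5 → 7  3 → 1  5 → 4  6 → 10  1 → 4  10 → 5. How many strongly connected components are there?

3

{0, 1, 2, 3, 4, 8} are all mutually reachable — one SCC of size 6.
{5, 6, 7, 10} are all mutually reachable — one SCC of size 4.
{9} is an SCC by itself.
That gives 3 strongly connected components.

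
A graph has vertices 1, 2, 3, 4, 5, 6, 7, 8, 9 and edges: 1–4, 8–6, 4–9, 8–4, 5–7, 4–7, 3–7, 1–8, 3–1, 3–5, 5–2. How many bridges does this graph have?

3

The edges on the cycle 1-8-4-1 are not bridges since each lies on that cycle.
But removing 6–8 disconnects 6 from 8; removing 4–9 disconnects 4 from 9; removing 2–5 disconnects 2 from 5 — these are bridges.
That makes 3 bridges.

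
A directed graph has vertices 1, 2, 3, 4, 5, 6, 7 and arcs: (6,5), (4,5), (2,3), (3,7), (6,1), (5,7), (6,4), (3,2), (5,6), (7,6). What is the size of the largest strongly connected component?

{4, 5, 6, 7} are all mutually reachable — one SCC of size 4.
{2, 3} are all mutually reachable — one SCC of size 2.
{1} is an SCC by itself.
The largest has 4 vertices.

4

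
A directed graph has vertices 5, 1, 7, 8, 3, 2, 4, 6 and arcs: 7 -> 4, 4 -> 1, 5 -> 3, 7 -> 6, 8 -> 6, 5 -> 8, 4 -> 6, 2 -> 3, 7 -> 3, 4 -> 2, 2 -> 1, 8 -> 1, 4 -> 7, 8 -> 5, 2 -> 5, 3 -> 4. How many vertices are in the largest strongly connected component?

6

{2, 3, 4, 5, 7, 8} are all mutually reachable — one SCC of size 6.
{6} is an SCC by itself.
{1} is an SCC by itself.
The largest has 6 vertices.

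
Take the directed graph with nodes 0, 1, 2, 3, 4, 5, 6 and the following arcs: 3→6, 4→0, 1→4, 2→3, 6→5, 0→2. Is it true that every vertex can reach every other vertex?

No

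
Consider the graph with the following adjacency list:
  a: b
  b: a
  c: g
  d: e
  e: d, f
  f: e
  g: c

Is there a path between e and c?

The component containing e is {d, e, f}, and c is not in it.

No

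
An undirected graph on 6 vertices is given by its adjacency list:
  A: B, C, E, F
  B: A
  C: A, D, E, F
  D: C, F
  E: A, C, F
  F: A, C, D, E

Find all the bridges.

A-B

The edges on the cycle C-A-E-C are not bridges since each lies on that cycle.
But removing A-B disconnects A from B — this is a bridge.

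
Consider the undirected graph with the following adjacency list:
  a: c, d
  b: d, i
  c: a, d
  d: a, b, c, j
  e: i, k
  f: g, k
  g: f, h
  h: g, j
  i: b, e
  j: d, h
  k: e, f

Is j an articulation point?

Deleting j leaves 1 component (was 1) (its neighbors d, h remain connected to each other), so j is not a cut vertex.

No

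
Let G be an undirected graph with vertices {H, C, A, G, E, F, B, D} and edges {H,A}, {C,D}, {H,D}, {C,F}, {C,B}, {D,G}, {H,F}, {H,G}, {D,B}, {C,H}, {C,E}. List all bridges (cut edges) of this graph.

A-H, C-E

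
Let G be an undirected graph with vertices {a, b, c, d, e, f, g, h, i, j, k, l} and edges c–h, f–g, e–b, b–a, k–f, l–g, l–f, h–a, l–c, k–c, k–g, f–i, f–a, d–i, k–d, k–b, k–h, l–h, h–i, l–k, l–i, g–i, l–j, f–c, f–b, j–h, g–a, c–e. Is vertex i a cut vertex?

Deleting i leaves 1 component (was 1) (its neighbors d, f, g, h, l remain connected to each other), so i is not a cut vertex.

No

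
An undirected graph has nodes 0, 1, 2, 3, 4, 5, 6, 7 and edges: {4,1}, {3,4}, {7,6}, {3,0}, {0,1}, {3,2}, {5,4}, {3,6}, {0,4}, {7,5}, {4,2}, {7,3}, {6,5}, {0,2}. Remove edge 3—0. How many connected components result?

1

3 and 0 are still connected via 3-4-0, so the component count stays at 1.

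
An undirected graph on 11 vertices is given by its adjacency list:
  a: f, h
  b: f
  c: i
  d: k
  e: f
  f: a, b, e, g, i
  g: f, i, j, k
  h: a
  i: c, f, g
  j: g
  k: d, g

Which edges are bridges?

a-f, a-h, b-f, c-i, d-k, e-f, g-j, g-k

The edges on the cycle f-g-i-f are not bridges since each lies on that cycle.
But removing c-i disconnects c from i; removing g-j disconnects g from j; removing d-k disconnects d from k; removing f-e disconnects f from e — these are bridges.
In total 8 edges are bridges.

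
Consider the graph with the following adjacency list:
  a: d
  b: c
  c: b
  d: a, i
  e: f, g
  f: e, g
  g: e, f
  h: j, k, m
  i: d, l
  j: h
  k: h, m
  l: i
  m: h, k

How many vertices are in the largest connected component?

4

Starting from b we can reach b, c. That is one component of size 2.
Starting from e we can reach e, f, g. That is one component of size 3.
Starting from h we can reach h, j, k, m. That is one component of size 4.
Starting from a we can reach a, d, i, l. That is one component of size 4.
The largest has 4 vertices.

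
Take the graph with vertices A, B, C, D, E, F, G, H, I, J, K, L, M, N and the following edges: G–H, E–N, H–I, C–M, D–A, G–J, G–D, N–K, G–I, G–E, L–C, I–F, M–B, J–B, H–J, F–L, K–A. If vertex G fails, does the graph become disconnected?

Yes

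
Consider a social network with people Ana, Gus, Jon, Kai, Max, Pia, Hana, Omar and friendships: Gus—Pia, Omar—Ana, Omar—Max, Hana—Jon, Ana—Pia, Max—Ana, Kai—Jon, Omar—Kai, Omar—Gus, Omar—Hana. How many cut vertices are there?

1

Removing Omar increases the component count from 1 to 2, so Omar is a cut vertex.
By contrast removing Hana leaves 1 component; it is not a cut vertex. No other vertex is a cut vertex either.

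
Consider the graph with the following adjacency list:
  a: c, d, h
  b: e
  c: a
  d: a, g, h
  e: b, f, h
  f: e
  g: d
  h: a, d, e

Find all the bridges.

a-c, b-e, d-g, e-f, e-h

The edges on the cycle d-h-a-d are not bridges since each lies on that cycle.
But removing e-b disconnects e from b; removing d-g disconnects d from g; removing e-f disconnects e from f; removing a-c disconnects a from c — these are bridges.
In total 5 edges are bridges.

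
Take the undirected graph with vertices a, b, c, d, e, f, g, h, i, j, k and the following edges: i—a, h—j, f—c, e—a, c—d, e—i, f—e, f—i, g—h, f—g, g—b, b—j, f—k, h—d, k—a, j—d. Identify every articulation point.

Removing f increases the component count from 1 to 2, so f is a cut vertex.
By contrast removing h leaves 1 component; it is not a cut vertex. No other vertex is a cut vertex either.

f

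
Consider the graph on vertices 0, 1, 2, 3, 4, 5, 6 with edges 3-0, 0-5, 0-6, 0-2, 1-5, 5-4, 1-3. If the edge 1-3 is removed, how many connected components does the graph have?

1 and 3 are still connected via 1-5-0-3, so the component count stays at 1.

1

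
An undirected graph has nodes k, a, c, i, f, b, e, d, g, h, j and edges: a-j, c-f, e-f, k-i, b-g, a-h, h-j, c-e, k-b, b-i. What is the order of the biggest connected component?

d is isolated — a component by itself.
Starting from c we can reach c, e, f. That is one component of size 3.
Starting from a we can reach a, h, j. That is one component of size 3.
Starting from b we can reach b, g, i, k. That is one component of size 4.
The largest has 4 vertices.

4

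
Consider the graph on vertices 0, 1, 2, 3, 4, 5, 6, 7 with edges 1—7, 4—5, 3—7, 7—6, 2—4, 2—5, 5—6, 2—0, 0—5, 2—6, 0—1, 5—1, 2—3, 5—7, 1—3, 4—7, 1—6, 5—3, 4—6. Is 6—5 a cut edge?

After removing 6—5, the path 6-2-5 still connects them, so the edge is not a bridge.

No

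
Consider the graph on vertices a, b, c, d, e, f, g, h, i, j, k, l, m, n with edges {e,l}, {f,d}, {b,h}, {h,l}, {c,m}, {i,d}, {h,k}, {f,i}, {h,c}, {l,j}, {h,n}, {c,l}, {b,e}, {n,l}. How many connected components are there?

4

a is isolated — a component by itself.
g is isolated — a component by itself.
Starting from d we can reach d, f, i. That is one component of size 3.
Starting from b we can reach b, c, e, h, j, k, l, m, n. That is one component of size 9.
Total: 4 components.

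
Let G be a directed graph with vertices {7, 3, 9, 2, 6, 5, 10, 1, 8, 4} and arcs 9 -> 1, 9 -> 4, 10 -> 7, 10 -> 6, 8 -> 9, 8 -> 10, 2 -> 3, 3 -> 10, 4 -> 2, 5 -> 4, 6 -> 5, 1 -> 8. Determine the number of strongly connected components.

3

{2, 3, 4, 5, 6, 10} are all mutually reachable — one SCC of size 6.
{1, 8, 9} are all mutually reachable — one SCC of size 3.
{7} is an SCC by itself.
That gives 3 strongly connected components.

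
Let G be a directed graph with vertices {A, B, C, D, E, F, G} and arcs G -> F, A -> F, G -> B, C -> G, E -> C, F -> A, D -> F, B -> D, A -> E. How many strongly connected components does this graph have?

{A, B, C, D, E, F, G} are all mutually reachable — one SCC of size 7.
That gives 1 strongly connected component.

1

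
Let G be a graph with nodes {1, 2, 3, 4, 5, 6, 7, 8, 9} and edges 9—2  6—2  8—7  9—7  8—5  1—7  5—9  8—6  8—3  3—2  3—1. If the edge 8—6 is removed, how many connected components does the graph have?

8 and 6 are still connected via 8-3-2-6, so the component count stays at 2.

2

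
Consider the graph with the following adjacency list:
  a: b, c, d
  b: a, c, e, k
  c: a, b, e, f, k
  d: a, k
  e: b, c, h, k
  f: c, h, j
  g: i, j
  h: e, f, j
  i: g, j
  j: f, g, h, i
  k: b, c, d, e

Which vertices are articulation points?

Removing j increases the component count from 1 to 2, so j is a cut vertex.
By contrast removing i leaves 1 component; it is not a cut vertex. No other vertex is a cut vertex either.

j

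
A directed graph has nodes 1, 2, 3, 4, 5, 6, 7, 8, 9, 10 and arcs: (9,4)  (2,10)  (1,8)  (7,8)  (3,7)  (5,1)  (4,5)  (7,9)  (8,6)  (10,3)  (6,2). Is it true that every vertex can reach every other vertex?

From 3 we can reach every vertex (1, 2, 3, 4, 5, 6, 7, 8, 9, 10), and every vertex can reach 3 (1, 2, 3, 4, 5, 6, 7, 8, 9, 10). So the whole graph is one strongly connected component.

Yes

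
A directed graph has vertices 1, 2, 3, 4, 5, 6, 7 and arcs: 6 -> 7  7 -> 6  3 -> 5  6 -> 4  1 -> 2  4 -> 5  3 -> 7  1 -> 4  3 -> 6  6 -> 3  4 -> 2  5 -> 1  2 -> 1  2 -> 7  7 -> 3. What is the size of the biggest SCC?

{1, 2, 3, 4, 5, 6, 7} are all mutually reachable — one SCC of size 7.
The largest has 7 vertices.

7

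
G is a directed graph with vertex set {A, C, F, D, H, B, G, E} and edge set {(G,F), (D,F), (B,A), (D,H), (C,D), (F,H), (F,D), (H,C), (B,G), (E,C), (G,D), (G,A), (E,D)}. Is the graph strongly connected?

There is no directed path from D to G, so the graph is not strongly connected.

No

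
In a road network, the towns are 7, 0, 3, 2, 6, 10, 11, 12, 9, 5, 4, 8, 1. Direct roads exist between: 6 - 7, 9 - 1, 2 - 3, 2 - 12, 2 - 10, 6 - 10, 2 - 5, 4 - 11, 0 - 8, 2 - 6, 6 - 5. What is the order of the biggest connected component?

Starting from 1 we can reach 1, 9. That is one component of size 2.
Starting from 4 we can reach 4, 11. That is one component of size 2.
Starting from 0 we can reach 0, 8. That is one component of size 2.
Starting from 2 we can reach 2, 3, 5, 6, 7, 10, 12. That is one component of size 7.
The largest has 7 vertices.

7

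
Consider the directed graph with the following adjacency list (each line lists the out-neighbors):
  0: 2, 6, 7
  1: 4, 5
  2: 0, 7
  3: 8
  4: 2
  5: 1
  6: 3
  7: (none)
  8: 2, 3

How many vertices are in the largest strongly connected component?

5

{0, 2, 3, 6, 8} are all mutually reachable — one SCC of size 5.
{1, 5} are all mutually reachable — one SCC of size 2.
{4} is an SCC by itself.
{7} is an SCC by itself.
The largest has 5 vertices.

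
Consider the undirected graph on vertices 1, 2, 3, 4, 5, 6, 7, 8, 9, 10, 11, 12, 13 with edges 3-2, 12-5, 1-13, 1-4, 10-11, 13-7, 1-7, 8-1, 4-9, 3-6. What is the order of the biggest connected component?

Starting from 10 we can reach 10, 11. That is one component of size 2.
Starting from 5 we can reach 5, 12. That is one component of size 2.
Starting from 2 we can reach 2, 3, 6. That is one component of size 3.
Starting from 1 we can reach 1, 4, 7, 8, 9, 13. That is one component of size 6.
The largest has 6 vertices.

6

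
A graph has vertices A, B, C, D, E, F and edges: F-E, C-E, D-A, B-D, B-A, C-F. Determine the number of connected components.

2

Starting from C we can reach C, E, F. That is one component of size 3.
Starting from A we can reach A, B, D. That is one component of size 3.
Total: 2 components.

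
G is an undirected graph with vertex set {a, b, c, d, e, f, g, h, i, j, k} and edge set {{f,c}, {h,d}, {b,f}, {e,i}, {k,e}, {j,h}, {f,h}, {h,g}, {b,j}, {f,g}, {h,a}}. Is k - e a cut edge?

Yes

Removing k - e leaves no path between k and e: the component count goes from 2 to 3. So it is a bridge.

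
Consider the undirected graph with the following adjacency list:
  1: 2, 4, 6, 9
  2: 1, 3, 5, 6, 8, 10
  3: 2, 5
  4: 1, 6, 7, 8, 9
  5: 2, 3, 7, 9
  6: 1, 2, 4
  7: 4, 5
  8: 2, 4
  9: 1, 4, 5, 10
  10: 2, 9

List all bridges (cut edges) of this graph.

none

The edges on the cycle 2-3-5-2 are not bridges since each lies on that cycle.
Every edge lies on some cycle, so there are no bridges.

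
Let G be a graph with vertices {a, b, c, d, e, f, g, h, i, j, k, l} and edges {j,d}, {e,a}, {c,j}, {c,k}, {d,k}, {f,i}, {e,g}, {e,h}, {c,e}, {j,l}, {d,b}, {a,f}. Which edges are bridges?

a-e, a-f, b-d, c-e, e-g, e-h, f-i, j-l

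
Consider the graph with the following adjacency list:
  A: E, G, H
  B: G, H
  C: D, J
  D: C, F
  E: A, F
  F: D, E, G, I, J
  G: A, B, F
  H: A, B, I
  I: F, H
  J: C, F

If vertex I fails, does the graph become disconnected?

No

Deleting I leaves 1 component (was 1) (its neighbors F, H remain connected to each other), so I is not a cut vertex.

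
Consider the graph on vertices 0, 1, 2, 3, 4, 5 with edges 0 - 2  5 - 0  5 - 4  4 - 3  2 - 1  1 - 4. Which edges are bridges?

3-4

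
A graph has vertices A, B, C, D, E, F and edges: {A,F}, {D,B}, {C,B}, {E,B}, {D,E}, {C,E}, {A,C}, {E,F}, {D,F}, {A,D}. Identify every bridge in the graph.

none

The edges on the cycle A-C-E-F-D-A are not bridges since each lies on that cycle.
Every edge lies on some cycle, so there are no bridges.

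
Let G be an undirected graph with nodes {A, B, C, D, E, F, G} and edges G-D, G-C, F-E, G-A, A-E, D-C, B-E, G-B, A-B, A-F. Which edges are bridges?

none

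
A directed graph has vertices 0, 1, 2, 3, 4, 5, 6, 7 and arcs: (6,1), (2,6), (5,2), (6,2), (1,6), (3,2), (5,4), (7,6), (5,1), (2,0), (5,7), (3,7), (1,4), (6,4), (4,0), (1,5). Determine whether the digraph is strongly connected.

There is no directed path from 0 to 3, so the graph is not strongly connected.

No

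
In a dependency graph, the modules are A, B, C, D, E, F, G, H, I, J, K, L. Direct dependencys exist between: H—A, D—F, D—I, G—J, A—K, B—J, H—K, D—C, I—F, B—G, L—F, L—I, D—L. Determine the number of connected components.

E is isolated — a component by itself.
Starting from B we can reach B, G, J. That is one component of size 3.
Starting from A we can reach A, H, K. That is one component of size 3.
Starting from C we can reach C, D, F, I, L. That is one component of size 5.
Total: 4 components.

4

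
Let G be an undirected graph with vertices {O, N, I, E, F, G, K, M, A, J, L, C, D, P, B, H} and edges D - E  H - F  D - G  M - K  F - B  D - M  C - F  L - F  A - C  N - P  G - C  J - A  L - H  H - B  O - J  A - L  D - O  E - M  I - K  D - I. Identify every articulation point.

D

Removing D increases the component count from 2 to 3, so D is a cut vertex.
By contrast removing P leaves 2 components; it is not a cut vertex. No other vertex is a cut vertex either.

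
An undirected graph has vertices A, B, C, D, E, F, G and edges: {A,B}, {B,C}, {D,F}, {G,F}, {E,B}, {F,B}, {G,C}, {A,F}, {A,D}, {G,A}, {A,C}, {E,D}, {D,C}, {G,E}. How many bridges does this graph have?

0

The edges on the cycle G-A-D-C-G are not bridges since each lies on that cycle.
Every edge lies on some cycle, so there are no bridges.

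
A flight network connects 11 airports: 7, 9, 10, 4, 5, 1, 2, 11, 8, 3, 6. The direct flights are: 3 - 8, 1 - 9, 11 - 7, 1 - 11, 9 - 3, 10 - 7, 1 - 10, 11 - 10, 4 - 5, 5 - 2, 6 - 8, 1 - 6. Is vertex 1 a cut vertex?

Yes

Deleting 1 raises the number of components from 2 to 3, so 1 is a cut vertex.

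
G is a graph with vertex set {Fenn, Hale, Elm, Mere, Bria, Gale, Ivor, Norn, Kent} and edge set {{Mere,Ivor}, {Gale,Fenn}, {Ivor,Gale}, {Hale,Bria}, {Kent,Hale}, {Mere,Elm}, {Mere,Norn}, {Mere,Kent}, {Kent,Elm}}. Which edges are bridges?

Bria-Hale, Fenn-Gale, Gale-Ivor, Hale-Kent, Ivor-Mere, Mere-Norn

The edges on the cycle Mere-Kent-Elm-Mere are not bridges since each lies on that cycle.
But removing Mere-Norn disconnects Mere from Norn; removing Ivor-Gale disconnects Ivor from Gale; removing Mere-Ivor disconnects Mere from Ivor; removing Bria-Hale disconnects Bria from Hale — these are bridges.
In total 6 edges are bridges.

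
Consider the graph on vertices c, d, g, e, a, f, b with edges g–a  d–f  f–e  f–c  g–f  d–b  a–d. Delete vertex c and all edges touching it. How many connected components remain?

1

With c gone, the remaining components are: {a, b, d, e, f, g}.
That is 1 component.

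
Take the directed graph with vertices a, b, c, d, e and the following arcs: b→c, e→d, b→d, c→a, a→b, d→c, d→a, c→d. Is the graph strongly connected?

No

There is no directed path from d to e, so the graph is not strongly connected.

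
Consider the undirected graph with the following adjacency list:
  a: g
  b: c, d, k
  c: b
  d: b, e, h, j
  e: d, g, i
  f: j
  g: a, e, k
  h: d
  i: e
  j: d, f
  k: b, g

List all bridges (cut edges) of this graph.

a-g, b-c, d-h, d-j, e-i, f-j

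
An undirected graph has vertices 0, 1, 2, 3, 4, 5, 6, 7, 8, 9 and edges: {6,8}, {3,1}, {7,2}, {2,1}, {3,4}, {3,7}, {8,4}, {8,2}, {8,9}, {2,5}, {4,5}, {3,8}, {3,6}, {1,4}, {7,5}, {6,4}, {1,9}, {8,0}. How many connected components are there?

1

Starting from 0 we can reach 0, 1, 2, 3, 4, 5, 6, 7, 8, 9. That is one component of size 10.
Total: 1 component.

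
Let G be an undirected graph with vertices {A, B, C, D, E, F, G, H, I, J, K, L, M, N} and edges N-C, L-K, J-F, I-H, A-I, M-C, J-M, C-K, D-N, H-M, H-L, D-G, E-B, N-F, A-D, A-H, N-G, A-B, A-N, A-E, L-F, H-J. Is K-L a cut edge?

After removing K-L, the path K-C-N-F-L still connects them, so the edge is not a bridge.

No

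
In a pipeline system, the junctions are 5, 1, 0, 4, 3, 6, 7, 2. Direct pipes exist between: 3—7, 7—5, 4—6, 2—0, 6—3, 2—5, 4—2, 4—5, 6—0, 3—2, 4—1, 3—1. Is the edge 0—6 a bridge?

After removing 0—6, the path 0-2-4-6 still connects them, so the edge is not a bridge.

No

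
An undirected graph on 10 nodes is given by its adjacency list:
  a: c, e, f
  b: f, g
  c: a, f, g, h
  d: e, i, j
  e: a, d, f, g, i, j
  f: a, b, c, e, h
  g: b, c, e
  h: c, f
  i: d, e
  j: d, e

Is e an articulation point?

Yes

Deleting e raises the number of components from 1 to 2, so e is a cut vertex.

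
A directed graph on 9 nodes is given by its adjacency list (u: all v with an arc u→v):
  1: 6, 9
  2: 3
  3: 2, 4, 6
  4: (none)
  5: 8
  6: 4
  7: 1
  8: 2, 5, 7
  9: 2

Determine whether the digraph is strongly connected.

There is no directed path from 1 to 5, so the graph is not strongly connected.

No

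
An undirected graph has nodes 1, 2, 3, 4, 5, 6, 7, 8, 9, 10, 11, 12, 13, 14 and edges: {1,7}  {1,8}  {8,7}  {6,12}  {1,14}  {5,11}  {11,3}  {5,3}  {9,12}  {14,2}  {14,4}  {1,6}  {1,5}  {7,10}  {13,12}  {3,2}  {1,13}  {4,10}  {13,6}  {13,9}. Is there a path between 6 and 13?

From 6 we can reach 1, 2, 3, 4, 5, 6, 7, 8, 9, 10, 11, 12, 13, 14, which includes 13.

Yes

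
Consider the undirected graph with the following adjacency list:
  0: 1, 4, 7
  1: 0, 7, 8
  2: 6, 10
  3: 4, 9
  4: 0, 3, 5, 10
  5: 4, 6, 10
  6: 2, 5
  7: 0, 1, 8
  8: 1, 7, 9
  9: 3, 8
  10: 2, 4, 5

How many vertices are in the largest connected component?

11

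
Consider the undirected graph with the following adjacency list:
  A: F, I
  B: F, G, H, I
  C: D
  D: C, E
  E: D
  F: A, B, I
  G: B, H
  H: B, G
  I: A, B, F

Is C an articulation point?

No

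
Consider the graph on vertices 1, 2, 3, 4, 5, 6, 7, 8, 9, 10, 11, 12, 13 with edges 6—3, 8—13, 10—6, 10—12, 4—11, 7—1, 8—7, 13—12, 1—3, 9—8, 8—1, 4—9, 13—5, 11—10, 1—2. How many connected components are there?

Starting from 1 we can reach 1, 2, 3, 4, 5, 6, 7, 8, 9, 10, 11, 12, 13. That is one component of size 13.
Total: 1 component.

1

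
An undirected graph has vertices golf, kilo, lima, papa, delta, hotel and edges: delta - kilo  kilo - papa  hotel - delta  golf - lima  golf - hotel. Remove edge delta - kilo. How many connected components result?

2

Before removal there is 1 component.
delta - kilo is a bridge — removing it separates delta's side from kilo's side.
After removal: 2 components.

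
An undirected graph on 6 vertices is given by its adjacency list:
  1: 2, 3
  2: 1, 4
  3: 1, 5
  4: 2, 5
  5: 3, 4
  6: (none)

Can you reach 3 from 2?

Yes

From 2 we can reach 1, 2, 3, 4, 5, which includes 3.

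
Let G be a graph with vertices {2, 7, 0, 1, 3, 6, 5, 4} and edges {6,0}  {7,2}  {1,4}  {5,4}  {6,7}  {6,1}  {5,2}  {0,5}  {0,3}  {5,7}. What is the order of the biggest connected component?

Starting from 0 we can reach 0, 1, 2, 3, 4, 5, 6, 7. That is one component of size 8.
The largest has 8 vertices.

8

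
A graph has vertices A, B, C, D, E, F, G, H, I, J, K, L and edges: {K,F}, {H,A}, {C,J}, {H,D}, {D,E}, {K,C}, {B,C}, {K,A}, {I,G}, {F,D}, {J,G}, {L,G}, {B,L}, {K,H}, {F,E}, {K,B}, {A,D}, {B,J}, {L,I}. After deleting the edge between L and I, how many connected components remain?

1

L and I are still connected via L-G-I, so the component count stays at 1.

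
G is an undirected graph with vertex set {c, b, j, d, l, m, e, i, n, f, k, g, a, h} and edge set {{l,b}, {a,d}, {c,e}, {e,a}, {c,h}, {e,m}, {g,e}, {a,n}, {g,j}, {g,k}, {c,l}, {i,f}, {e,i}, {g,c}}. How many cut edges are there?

11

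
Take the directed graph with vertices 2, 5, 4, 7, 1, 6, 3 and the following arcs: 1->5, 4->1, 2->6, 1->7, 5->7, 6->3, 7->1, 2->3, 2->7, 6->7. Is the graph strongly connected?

There is no directed path from 1 to 3, so the graph is not strongly connected.

No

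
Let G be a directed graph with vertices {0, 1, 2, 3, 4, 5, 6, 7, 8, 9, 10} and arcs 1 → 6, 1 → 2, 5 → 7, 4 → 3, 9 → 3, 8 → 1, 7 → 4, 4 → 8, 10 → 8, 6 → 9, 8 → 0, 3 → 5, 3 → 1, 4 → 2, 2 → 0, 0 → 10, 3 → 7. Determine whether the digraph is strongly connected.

Yes

From 0 we can reach every vertex (0, 1, 2, 3, 4, 5, 6, 7, 8, 9, 10), and every vertex can reach 0 (0, 1, 2, 3, 4, 5, 6, 7, 8, 9, 10). So the whole graph is one strongly connected component.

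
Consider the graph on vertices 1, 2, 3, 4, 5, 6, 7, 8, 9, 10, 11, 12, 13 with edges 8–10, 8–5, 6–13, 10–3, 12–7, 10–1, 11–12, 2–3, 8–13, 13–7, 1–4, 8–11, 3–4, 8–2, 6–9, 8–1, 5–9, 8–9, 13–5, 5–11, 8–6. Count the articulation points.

1

Removing 8 increases the component count from 1 to 2, so 8 is a cut vertex.
By contrast removing 3 leaves 1 component; it is not a cut vertex. No other vertex is a cut vertex either.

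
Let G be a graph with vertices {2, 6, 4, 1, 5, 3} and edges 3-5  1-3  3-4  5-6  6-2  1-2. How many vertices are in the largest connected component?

6

Starting from 1 we can reach 1, 2, 3, 4, 5, 6. That is one component of size 6.
The largest has 6 vertices.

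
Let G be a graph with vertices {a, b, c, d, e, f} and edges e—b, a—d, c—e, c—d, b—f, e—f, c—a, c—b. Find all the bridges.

none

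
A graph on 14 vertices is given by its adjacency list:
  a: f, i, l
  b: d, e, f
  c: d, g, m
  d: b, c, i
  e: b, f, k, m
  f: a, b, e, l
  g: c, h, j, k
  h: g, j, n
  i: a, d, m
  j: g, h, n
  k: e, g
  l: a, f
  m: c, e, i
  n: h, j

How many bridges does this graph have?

0

The edges on the cycle f-l-a-f are not bridges since each lies on that cycle.
Every edge lies on some cycle, so there are no bridges.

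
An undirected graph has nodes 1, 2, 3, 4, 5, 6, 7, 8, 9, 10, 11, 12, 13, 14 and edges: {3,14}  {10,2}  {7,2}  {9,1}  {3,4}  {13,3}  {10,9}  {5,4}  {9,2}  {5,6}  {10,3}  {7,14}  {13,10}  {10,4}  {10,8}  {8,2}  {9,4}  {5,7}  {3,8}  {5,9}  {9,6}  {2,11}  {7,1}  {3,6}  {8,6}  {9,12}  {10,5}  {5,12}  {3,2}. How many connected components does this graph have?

Starting from 1 we can reach 1, 2, 3, 4, 5, 6, 7, 8, 9, 10, 11, 12, 13, 14. That is one component of size 14.
Total: 1 component.

1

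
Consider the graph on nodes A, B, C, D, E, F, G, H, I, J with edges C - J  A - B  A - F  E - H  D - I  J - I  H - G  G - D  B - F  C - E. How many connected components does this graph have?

2

Starting from A we can reach A, B, F. That is one component of size 3.
Starting from C we can reach C, D, E, G, H, I, J. That is one component of size 7.
Total: 2 components.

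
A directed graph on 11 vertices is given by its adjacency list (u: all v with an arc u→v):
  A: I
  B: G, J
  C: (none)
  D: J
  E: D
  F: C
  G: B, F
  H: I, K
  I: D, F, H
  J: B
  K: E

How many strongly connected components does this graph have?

{B, G, J} are all mutually reachable — one SCC of size 3.
{H, I} are all mutually reachable — one SCC of size 2.
{D} is an SCC by itself.
{A} is an SCC by itself.
{E} is an SCC by itself.
(and 3 more singleton SCCs)
That gives 8 strongly connected components.

8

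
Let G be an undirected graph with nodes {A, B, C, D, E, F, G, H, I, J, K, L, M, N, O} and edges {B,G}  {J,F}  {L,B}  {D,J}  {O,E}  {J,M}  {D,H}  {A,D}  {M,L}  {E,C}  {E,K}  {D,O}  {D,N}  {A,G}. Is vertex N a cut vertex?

Deleting N leaves 2 components (was 2), so N is not a cut vertex.

No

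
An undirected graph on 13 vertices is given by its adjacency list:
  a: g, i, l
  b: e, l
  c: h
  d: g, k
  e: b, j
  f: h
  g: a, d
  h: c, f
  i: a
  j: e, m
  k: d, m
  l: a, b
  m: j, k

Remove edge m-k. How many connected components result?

2

m and k are still connected via m-j-e-b-l-a-g-d-k, so the component count stays at 2.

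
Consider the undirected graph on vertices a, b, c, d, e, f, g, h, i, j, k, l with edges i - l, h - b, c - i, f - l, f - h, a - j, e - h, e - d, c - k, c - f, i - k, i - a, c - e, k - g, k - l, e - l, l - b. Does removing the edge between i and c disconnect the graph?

No

After removing i - c, the path i-k-c still connects them, so the edge is not a bridge.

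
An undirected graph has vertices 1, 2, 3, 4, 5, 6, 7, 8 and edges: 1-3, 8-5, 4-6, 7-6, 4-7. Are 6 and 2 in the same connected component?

No

The component containing 6 is {4, 6, 7}, and 2 is not in it.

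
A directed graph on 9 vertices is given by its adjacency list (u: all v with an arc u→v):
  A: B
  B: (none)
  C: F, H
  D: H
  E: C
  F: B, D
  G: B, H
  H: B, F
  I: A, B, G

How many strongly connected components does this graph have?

{D, F, H} are all mutually reachable — one SCC of size 3.
{B} is an SCC by itself.
{C} is an SCC by itself.
{E} is an SCC by itself.
{I} is an SCC by itself.
(and 2 more singleton SCCs)
That gives 7 strongly connected components.

7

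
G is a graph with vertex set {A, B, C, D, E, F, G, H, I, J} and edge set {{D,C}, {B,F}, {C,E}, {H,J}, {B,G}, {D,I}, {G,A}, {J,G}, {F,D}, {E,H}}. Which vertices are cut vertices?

Removing D increases the component count from 1 to 2, so D is a cut vertex.
Removing G increases the component count from 1 to 2, so G is a cut vertex.
By contrast removing A leaves 1 component; it is not a cut vertex. No other vertex is a cut vertex either.

D, G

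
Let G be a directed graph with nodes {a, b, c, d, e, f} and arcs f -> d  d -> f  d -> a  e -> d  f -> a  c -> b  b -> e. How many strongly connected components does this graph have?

5

{d, f} are all mutually reachable — one SCC of size 2.
{c} is an SCC by itself.
{b} is an SCC by itself.
{a} is an SCC by itself.
{e} is an SCC by itself.
That gives 5 strongly connected components.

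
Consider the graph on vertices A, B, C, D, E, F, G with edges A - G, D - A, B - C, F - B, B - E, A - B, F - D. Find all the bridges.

A-G, B-C, B-E

The edges on the cycle F-D-A-B-F are not bridges since each lies on that cycle.
But removing A - G disconnects A from G; removing B - C disconnects B from C; removing B - E disconnects B from E — these are bridges.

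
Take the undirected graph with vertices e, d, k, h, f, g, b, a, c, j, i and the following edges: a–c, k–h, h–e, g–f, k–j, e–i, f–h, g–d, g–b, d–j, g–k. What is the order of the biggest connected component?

9

Starting from a we can reach a, c. That is one component of size 2.
Starting from b we can reach b, d, e, f, g, h, i, j, k. That is one component of size 9.
The largest has 9 vertices.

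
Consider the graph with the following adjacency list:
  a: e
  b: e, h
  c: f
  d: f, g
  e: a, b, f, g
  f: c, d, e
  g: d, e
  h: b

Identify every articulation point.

b, e, f

Removing b increases the component count from 1 to 2, so b is a cut vertex.
Removing e increases the component count from 1 to 3, so e is a cut vertex.
Removing f increases the component count from 1 to 2, so f is a cut vertex.
By contrast removing g leaves 1 component; it is not a cut vertex. No other vertex is a cut vertex either.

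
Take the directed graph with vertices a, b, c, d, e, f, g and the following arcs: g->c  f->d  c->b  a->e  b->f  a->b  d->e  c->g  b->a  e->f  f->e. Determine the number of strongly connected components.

3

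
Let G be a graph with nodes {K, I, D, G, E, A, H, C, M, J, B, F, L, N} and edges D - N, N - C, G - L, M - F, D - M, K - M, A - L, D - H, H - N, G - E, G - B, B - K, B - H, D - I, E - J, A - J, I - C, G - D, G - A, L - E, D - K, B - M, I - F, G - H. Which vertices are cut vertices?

G

Removing G increases the component count from 1 to 2, so G is a cut vertex.
By contrast removing N leaves 1 component; it is not a cut vertex. No other vertex is a cut vertex either.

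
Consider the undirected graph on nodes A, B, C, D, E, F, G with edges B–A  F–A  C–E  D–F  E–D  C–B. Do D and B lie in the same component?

Yes

From D we can reach A, B, C, D, E, F, which includes B.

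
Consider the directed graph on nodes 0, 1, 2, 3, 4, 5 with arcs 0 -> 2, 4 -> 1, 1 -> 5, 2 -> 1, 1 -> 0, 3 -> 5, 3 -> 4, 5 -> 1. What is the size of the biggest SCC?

{0, 1, 2, 5} are all mutually reachable — one SCC of size 4.
{4} is an SCC by itself.
{3} is an SCC by itself.
The largest has 4 vertices.

4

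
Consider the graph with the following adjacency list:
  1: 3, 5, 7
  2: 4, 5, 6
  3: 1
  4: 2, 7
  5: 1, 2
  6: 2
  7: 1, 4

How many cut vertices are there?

2

Removing 1 increases the component count from 1 to 2, so 1 is a cut vertex.
Removing 2 increases the component count from 1 to 2, so 2 is a cut vertex.
By contrast removing 3 leaves 1 component; it is not a cut vertex. No other vertex is a cut vertex either.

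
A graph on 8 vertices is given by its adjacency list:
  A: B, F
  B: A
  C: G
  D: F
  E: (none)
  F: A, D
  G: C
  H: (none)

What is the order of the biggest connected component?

4

H is isolated — a component by itself.
E is isolated — a component by itself.
Starting from C we can reach C, G. That is one component of size 2.
Starting from A we can reach A, B, D, F. That is one component of size 4.
The largest has 4 vertices.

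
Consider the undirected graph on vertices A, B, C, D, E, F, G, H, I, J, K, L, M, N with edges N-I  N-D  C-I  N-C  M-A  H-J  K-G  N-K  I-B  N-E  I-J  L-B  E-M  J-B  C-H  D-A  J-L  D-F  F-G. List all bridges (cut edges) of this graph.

none

The edges on the cycle N-E-M-A-D-N are not bridges since each lies on that cycle.
Every edge lies on some cycle, so there are no bridges.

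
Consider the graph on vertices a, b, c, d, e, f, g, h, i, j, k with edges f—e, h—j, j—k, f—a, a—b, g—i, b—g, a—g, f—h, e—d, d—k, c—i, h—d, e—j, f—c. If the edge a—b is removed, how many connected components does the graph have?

a and b are still connected via a-g-b, so the component count stays at 1.

1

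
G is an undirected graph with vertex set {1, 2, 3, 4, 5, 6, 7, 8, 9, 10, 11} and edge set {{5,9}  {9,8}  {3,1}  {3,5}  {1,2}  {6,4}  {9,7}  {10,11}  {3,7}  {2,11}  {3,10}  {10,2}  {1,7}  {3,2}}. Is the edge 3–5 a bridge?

No

After removing 3–5, the path 3-7-9-5 still connects them, so the edge is not a bridge.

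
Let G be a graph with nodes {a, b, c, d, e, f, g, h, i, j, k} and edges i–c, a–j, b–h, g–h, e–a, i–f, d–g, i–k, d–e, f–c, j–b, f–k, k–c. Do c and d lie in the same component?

No

The component containing c is {c, f, i, k}, and d is not in it.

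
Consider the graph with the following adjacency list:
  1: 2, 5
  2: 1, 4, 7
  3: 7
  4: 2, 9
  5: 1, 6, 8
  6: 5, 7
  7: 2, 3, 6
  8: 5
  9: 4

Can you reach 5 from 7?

From 7 we can reach 1, 2, 3, 4, 5, 6, 7, 8, 9, which includes 5.

Yes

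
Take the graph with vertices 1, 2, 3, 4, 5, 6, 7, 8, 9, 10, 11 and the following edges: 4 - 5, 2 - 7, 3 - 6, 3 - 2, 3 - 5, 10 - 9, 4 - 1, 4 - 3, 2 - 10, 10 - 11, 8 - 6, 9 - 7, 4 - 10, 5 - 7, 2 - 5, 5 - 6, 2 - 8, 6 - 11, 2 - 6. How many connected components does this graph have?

Starting from 1 we can reach 1, 2, 3, 4, 5, 6, 7, 8, 9, 10, 11. That is one component of size 11.
Total: 1 component.

1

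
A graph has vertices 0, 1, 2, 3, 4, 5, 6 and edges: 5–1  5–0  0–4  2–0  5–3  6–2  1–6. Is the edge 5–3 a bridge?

Removing 5–3 leaves no path between 5 and 3: the component count goes from 1 to 2. So it is a bridge.

Yes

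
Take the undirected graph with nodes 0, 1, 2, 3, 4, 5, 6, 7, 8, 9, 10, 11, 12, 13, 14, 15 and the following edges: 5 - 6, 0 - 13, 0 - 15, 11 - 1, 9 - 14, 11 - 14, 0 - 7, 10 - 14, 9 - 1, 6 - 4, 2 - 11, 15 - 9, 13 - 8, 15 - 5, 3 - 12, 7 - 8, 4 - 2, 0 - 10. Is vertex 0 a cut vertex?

Deleting 0 raises the number of components from 2 to 3, so 0 is a cut vertex.

Yes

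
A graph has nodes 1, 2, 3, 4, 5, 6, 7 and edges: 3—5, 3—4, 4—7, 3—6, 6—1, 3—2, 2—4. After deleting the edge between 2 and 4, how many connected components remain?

2 and 4 are still connected via 2-3-4, so the component count stays at 1.

1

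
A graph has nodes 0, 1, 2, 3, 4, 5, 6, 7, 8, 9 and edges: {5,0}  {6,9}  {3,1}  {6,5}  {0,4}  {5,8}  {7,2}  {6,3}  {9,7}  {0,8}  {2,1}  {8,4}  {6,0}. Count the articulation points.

1

Removing 6 increases the component count from 1 to 2, so 6 is a cut vertex.
By contrast removing 2 leaves 1 component; it is not a cut vertex. No other vertex is a cut vertex either.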